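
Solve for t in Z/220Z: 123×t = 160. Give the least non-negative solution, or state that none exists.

80

gcd(123, 220) = 1, so a unique solution mod 220 exists.
123⁻¹ ≡ 127 (mod 220).
t ≡ 127×160 ≡ 80 (mod 220).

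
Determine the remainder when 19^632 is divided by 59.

16

632 in binary is 1001111000, i.e. 632 = 512 + 64 + 32 + 16 + 8.
19^1 ≡ 19 (mod 59)
19^2 ≡ 19^2 = 361 ≡ 7 (mod 59)
19^4 ≡ 7^2 = 49 (mod 59)
19^8 ≡ 49^2 = 2401 ≡ 41 (mod 59)
19^16 ≡ 41^2 = 1681 ≡ 29 (mod 59)
19^32 ≡ 29^2 = 841 ≡ 15 (mod 59)
19^64 ≡ 15^2 = 225 ≡ 48 (mod 59)
19^128 ≡ 48^2 = 2304 ≡ 3 (mod 59)
19^256 ≡ 3^2 = 9 (mod 59)
19^512 ≡ 9^2 = 81 ≡ 22 (mod 59)
19^632 = 19^512 · 19^64 · 19^32 · 19^16 · 19^8 ≡ 22 · 48 · 15 · 29 · 41 (mod 59).
Accumulate the product:
22 · 48 = 1056 ≡ 53
53 · 15 = 795 ≡ 28
28 · 29 = 812 ≡ 45
45 · 41 = 1845 ≡ 16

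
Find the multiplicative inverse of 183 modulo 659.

By the extended Euclidean algorithm:
659 = 3·183 + 110
183 = 1·110 + 73
110 = 1·73 + 37
73 = 1·37 + 36
37 = 1·36 + 1
36 = 36·1 + 0
gcd(183, 659) = 1, so the inverse exists.
Bézout: 1 = 5·659 − 18·183.
So 183⁻¹ ≡ −18 ≡ 641 (mod 659).

641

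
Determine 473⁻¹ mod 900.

900 = 1×473 + 427
473 = 1×427 + 46
427 = 9×46 + 13
46 = 3×13 + 7
13 = 1×7 + 6
7 = 1×6 + 1
6 = 6×1 + 0
gcd(473, 900) = 1, so the inverse exists.
Bézout: 1 = −72×900 + 137×473.
So 473⁻¹ ≡ 137 (mod 900).

137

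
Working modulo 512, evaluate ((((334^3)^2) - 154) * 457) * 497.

502

(334)^3 ≡ 440 (mod 512)
(440)^2 ≡ 64 (mod 512)
64 - 154 = -90 ≡ 422 (mod 512)
422 * 457 = 192854 ≡ 342 (mod 512)
342 * 497 = 169974 ≡ 502 (mod 512)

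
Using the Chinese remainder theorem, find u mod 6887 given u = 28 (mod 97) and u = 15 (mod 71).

3423

97⁻¹ mod 71: 97·41 ≡ 1 (mod 71), so 97⁻¹ ≡ 41.
u = 28 + 97·((15 − 28)·41 mod 71) = 28 + 97·35 = 3423.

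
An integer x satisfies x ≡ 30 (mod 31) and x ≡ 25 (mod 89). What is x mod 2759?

31⁻¹ mod 89: 31·23 ≡ 1 (mod 89), so 31⁻¹ ≡ 23.
x = 30 + 31·((25 − 30)·23 mod 89) = 30 + 31·63 = 1983.
Check: 1983 mod 31 = 30, 1983 mod 89 = 25. ✓

1983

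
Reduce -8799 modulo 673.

-8799 = -14×673 + 623, so -8799 ≡ 623 (mod 673).

623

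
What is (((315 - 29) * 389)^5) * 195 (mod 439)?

122

315 - 29 = 286
286 * 389 = 111254 ≡ 187 (mod 439)
(187)^5 ≡ 219 (mod 439)
219 * 195 = 42705 ≡ 122 (mod 439)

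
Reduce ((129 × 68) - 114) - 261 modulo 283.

129 × 68 = 8772 ≡ 282 (mod 283)
282 - 114 = 168
168 - 261 = -93 ≡ 190 (mod 283)

190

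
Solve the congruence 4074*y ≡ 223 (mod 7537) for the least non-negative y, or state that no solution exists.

7180

gcd(4074, 7537) = 1, so a unique solution mod 7537 exists.
4074⁻¹ ≡ 3750 (mod 7537).
y ≡ 3750*223 ≡ 7180 (mod 7537).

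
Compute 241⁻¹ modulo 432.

432 = 1·241 + 191
241 = 1·191 + 50
191 = 3·50 + 41
50 = 1·41 + 9
41 = 4·9 + 5
9 = 1·5 + 4
5 = 1·4 + 1
4 = 4·1 + 0
gcd(241, 432) = 1, so the inverse exists.
Back-substitute for 1:
1 = 1·5 − 1·4
  = −1·9 + 2·5
  = 2·41 − 9·9
  = −9·50 + 11·41
  = 11·191 − 42·50
  = −42·241 + 53·191
  = 53·432 − 95·241
So 241⁻¹ ≡ −95 ≡ 337 (mod 432).

337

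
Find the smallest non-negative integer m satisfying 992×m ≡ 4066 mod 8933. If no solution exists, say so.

gcd(992, 8933) = 1, so a unique solution mod 8933 exists.
992⁻¹ ≡ 5358 (mod 8933).
m ≡ 5358×4066 ≡ 6974 (mod 8933).

6974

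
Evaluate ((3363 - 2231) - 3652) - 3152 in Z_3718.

1764

3363 - 2231 = 1132
1132 - 3652 = -2520 ≡ 1198 (mod 3718)
1198 - 3152 = -1954 ≡ 1764 (mod 3718)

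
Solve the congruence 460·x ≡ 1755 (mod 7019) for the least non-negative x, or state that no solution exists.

6031

gcd(460, 7019) = 1, so a unique solution mod 7019 exists.
460⁻¹ ≡ 3067 (mod 7019).
x ≡ 3067·1755 ≡ 6031 (mod 7019).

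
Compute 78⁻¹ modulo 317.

126

By the extended Euclidean algorithm:
317 = 4×78 + 5
78 = 15×5 + 3
5 = 1×3 + 2
3 = 1×2 + 1
2 = 2×1 + 0
gcd(78, 317) = 1, so the inverse exists.
Bézout: 1 = −31×317 + 126×78.
So 78⁻¹ ≡ 126 (mod 317).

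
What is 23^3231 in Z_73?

Compute successive squares:
3231 in binary is 110010011111, i.e. 3231 = 2048 + 1024 + 128 + 16 + 8 + 4 + 2 + 1.
23^1 ≡ 23 (mod 73)
23^2 ≡ 23^2 = 529 ≡ 18 (mod 73)
23^4 ≡ 18^2 = 324 ≡ 32 (mod 73)
23^8 ≡ 32^2 = 1024 ≡ 2 (mod 73)
23^16 ≡ 2^2 = 4 (mod 73)
23^32 ≡ 4^2 = 16 (mod 73)
23^64 ≡ 16^2 = 256 ≡ 37 (mod 73)
23^128 ≡ 37^2 = 1369 ≡ 55 (mod 73)
23^256 ≡ 55^2 = 3025 ≡ 32 (mod 73)
23^512 ≡ 32^2 = 1024 ≡ 2 (mod 73)
23^1024 ≡ 2^2 = 4 (mod 73)
23^2048 ≡ 4^2 = 16 (mod 73)
23^3231 = 23^2048 · 23^1024 · 23^128 · 23^16 · 23^8 · 23^4 · 23^2 · 23^1 ≡ 16 · 4 · 55 · 4 · 2 · 32 · 18 · 23 (mod 73).
Accumulate the product:
16 · 4 = 64
64 · 55 = 3520 ≡ 16
16 · 4 = 64
64 · 2 = 128 ≡ 55
55 · 32 = 1760 ≡ 8
8 · 18 = 144 ≡ 71
71 · 23 = 1633 ≡ 27

27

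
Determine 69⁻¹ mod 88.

37

Apply the Euclidean algorithm and back-substitute:
88 = 1·69 + 19
69 = 3·19 + 12
19 = 1·12 + 7
12 = 1·7 + 5
7 = 1·5 + 2
5 = 2·2 + 1
2 = 2·1 + 0
gcd(69, 88) = 1, so the inverse exists.
Bézout: 1 = −29·88 + 37·69.
So 69⁻¹ ≡ 37 (mod 88).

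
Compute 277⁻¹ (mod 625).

Run the extended Euclidean algorithm:
625 = 2×277 + 71
277 = 3×71 + 64
71 = 1×64 + 7
64 = 9×7 + 1
7 = 7×1 + 0
gcd(277, 625) = 1, so the inverse exists.
Bézout: 1 = −39×625 + 88×277.
So 277⁻¹ ≡ 88 (mod 625).

88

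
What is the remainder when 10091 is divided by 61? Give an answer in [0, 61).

10091 = 165×61 + 26, so 10091 ≡ 26 (mod 61).

26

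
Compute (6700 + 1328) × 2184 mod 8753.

6700 + 1328 = 8028
8028 × 2184 = 17533152 ≡ 893 (mod 8753)

893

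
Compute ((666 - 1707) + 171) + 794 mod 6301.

666 - 1707 = -1041 ≡ 5260 (mod 6301)
5260 + 171 = 5431
5431 + 794 = 6225

6225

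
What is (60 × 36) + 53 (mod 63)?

8

60 × 36 = 2160 ≡ 18 (mod 63)
18 + 53 = 71 ≡ 8 (mod 63)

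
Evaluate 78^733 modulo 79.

78

733 in binary is 1011011101, i.e. 733 = 512 + 128 + 64 + 16 + 8 + 4 + 1.
78^1 ≡ 78 (mod 79)
78^2 ≡ 78^2 = 6084 ≡ 1 (mod 79)
78^4 ≡ 1^2 = 1 (mod 79)
78^8 ≡ 1^2 = 1 (mod 79)
78^16 ≡ 1^2 = 1 (mod 79)
78^32 ≡ 1^2 = 1 (mod 79)
78^64 ≡ 1^2 = 1 (mod 79)
78^128 ≡ 1^2 = 1 (mod 79)
78^256 ≡ 1^2 = 1 (mod 79)
78^512 ≡ 1^2 = 1 (mod 79)
78^733 = 78^512 · 78^128 · 78^64 · 78^16 · 78^8 · 78^4 · 78^1 ≡ 1 · 1 · 1 · 1 · 1 · 1 · 78 (mod 79).
Accumulate the product:
1 · 1 = 1
1 · 1 = 1
1 · 1 = 1
1 · 1 = 1
1 · 1 = 1
1 · 78 = 78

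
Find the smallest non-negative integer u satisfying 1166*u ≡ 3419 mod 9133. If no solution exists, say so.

gcd(1166, 9133) = 1, so a unique solution mod 9133 exists.
1166⁻¹ ≡ 2295 (mod 9133).
u ≡ 2295*3419 ≡ 1358 (mod 9133).

1358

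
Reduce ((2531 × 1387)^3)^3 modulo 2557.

18

2531 × 1387 = 3510497 ≡ 2293 (mod 2557)
(2293)^3 ≡ 428 (mod 2557)
(428)^3 ≡ 18 (mod 2557)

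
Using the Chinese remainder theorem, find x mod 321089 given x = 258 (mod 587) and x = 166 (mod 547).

587⁻¹ mod 547: 587×506 ≡ 1 (mod 547), so 587⁻¹ ≡ 506.
x = 258 + 587×((166 − 258)×506 mod 547) = 258 + 587×490 = 287888.

287888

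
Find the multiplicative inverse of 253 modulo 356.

356 = 1·253 + 103
253 = 2·103 + 47
103 = 2·47 + 9
47 = 5·9 + 2
9 = 4·2 + 1
2 = 2·1 + 0
gcd(253, 356) = 1, so the inverse exists.
Back-substitute for 1:
1 = 1·9 − 4·2
  = −4·47 + 21·9
  = 21·103 − 46·47
  = −46·253 + 113·103
  = 113·356 − 159·253
So 253⁻¹ ≡ −159 ≡ 197 (mod 356).

197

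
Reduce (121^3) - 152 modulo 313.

142

(121)^3 ≡ 294 (mod 313)
294 - 152 = 142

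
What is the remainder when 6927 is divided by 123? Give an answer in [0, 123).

39

6927 = 56*123 + 39, so 6927 ≡ 39 (mod 123).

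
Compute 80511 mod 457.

79

80511 = 176*457 + 79, so 80511 ≡ 79 (mod 457).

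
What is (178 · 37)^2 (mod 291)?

178 · 37 = 6586 ≡ 184 (mod 291)
(184)^2 ≡ 100 (mod 291)

100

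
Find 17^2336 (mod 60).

1

Compute successive squares:
17^1 ≡ 17 (mod 60)
17^2 ≡ 17^2 = 289 ≡ 49 (mod 60)
17^4 ≡ 49^2 = 2401 ≡ 1 (mod 60)
17^8 ≡ 1^2 = 1 (mod 60)
17^16 ≡ 1^2 = 1 (mod 60)
17^32 ≡ 1^2 = 1 (mod 60)
17^64 ≡ 1^2 = 1 (mod 60)
17^128 ≡ 1^2 = 1 (mod 60)
17^256 ≡ 1^2 = 1 (mod 60)
17^512 ≡ 1^2 = 1 (mod 60)
17^1024 ≡ 1^2 = 1 (mod 60)
17^2048 ≡ 1^2 = 1 (mod 60)
17^2336 = 17^2048 · 17^256 · 17^32 ≡ 1 · 1 · 1 (mod 60).
Accumulate the product:
1 · 1 = 1
1 · 1 = 1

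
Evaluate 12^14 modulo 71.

57

Compute successive squares:
14 in binary is 1110, i.e. 14 = 8 + 4 + 2.
12^1 ≡ 12 (mod 71)
12^2 ≡ 12^2 = 144 ≡ 2 (mod 71)
12^4 ≡ 2^2 = 4 (mod 71)
12^8 ≡ 4^2 = 16 (mod 71)
12^14 = 12^8 × 12^4 × 12^2 ≡ 16 × 4 × 2 (mod 71).
Accumulate the product:
16 × 4 = 64
64 × 2 = 128 ≡ 57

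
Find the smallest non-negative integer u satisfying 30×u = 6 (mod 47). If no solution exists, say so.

19

gcd(30, 47) = 1, so a unique solution mod 47 exists.
30⁻¹ ≡ 11 (mod 47).
u ≡ 11×6 ≡ 19 (mod 47).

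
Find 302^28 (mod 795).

256

28 in binary is 11100, i.e. 28 = 16 + 8 + 4.
302^1 ≡ 302 (mod 795)
302^2 ≡ 302^2 = 91204 ≡ 574 (mod 795)
302^4 ≡ 574^2 = 329476 ≡ 346 (mod 795)
302^8 ≡ 346^2 = 119716 ≡ 466 (mod 795)
302^16 ≡ 466^2 = 217156 ≡ 121 (mod 795)
302^28 = 302^16 · 302^8 · 302^4 ≡ 121 · 466 · 346 (mod 795).
Accumulate the product:
121 · 466 = 56386 ≡ 736
736 · 346 = 254656 ≡ 256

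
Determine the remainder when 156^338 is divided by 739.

663

338 in binary is 101010010, i.e. 338 = 256 + 64 + 16 + 2.
156^1 ≡ 156 (mod 739)
156^2 ≡ 156^2 = 24336 ≡ 688 (mod 739)
156^4 ≡ 688^2 = 473344 ≡ 384 (mod 739)
156^8 ≡ 384^2 = 147456 ≡ 395 (mod 739)
156^16 ≡ 395^2 = 156025 ≡ 96 (mod 739)
156^32 ≡ 96^2 = 9216 ≡ 348 (mod 739)
156^64 ≡ 348^2 = 121104 ≡ 647 (mod 739)
156^128 ≡ 647^2 = 418609 ≡ 335 (mod 739)
156^256 ≡ 335^2 = 112225 ≡ 636 (mod 739)
156^338 = 156^256 * 156^64 * 156^16 * 156^2 ≡ 636 * 647 * 96 * 688 (mod 739).
Accumulate the product:
636 * 647 = 411492 ≡ 608
608 * 96 = 58368 ≡ 726
726 * 688 = 499488 ≡ 663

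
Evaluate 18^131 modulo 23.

131 in binary is 10000011, i.e. 131 = 128 + 2 + 1.
18^1 ≡ 18 (mod 23)
18^2 ≡ 18^2 = 324 ≡ 2 (mod 23)
18^4 ≡ 2^2 = 4 (mod 23)
18^8 ≡ 4^2 = 16 (mod 23)
18^16 ≡ 16^2 = 256 ≡ 3 (mod 23)
18^32 ≡ 3^2 = 9 (mod 23)
18^64 ≡ 9^2 = 81 ≡ 12 (mod 23)
18^128 ≡ 12^2 = 144 ≡ 6 (mod 23)
18^131 = 18^128 * 18^2 * 18^1 ≡ 6 * 2 * 18 (mod 23).
Accumulate the product:
6 * 2 = 12
12 * 18 = 216 ≡ 9

9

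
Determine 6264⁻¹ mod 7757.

7757 = 1·6264 + 1493
6264 = 4·1493 + 292
1493 = 5·292 + 33
292 = 8·33 + 28
33 = 1·28 + 5
28 = 5·5 + 3
5 = 1·3 + 2
3 = 1·2 + 1
2 = 2·1 + 0
gcd(6264, 7757) = 1, so the inverse exists.
Back-substitute for 1:
1 = 1·3 − 1·2
  = −1·5 + 2·3
  = 2·28 − 11·5
  = −11·33 + 13·28
  = 13·292 − 115·33
  = −115·1493 + 588·292
  = 588·6264 − 2467·1493
  = −2467·7757 + 3055·6264
So 6264⁻¹ ≡ 3055 (mod 7757).

3055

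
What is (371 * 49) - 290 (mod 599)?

518

371 * 49 = 18179 ≡ 209 (mod 599)
209 - 290 = -81 ≡ 518 (mod 599)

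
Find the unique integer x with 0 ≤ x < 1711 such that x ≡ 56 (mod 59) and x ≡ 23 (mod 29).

59⁻¹ mod 29: 59×1 ≡ 1 (mod 29), so 59⁻¹ ≡ 1.
x = 56 + 59×((23 − 56)×1 mod 29) = 56 + 59×25 = 1531.

1531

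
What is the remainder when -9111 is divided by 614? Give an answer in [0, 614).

-9111 = -15*614 + 99, so -9111 ≡ 99 (mod 614).

99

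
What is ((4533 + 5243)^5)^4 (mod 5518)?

4086

4533 + 5243 = 9776 ≡ 4258 (mod 5518)
(4258)^5 ≡ 626 (mod 5518)
(626)^4 ≡ 4086 (mod 5518)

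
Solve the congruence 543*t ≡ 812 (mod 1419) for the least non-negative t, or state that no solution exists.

no solution

gcd(543, 1419) = 3, and 3 does not divide 812.
So the congruence has no solution.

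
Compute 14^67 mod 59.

67 in binary is 1000011, i.e. 67 = 64 + 2 + 1.
14^1 ≡ 14 (mod 59)
14^2 ≡ 14^2 = 196 ≡ 19 (mod 59)
14^4 ≡ 19^2 = 361 ≡ 7 (mod 59)
14^8 ≡ 7^2 = 49 (mod 59)
14^16 ≡ 49^2 = 2401 ≡ 41 (mod 59)
14^32 ≡ 41^2 = 1681 ≡ 29 (mod 59)
14^64 ≡ 29^2 = 841 ≡ 15 (mod 59)
14^67 = 14^64 * 14^2 * 14^1 ≡ 15 * 19 * 14 (mod 59).
Accumulate the product:
15 * 19 = 285 ≡ 49
49 * 14 = 686 ≡ 37

37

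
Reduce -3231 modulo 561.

-3231 = -6*561 + 135, so -3231 ≡ 135 (mod 561).

135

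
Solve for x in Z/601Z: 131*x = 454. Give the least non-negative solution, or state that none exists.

554

gcd(131, 601) = 1, so a unique solution mod 601 exists.
131⁻¹ ≡ 78 (mod 601).
x ≡ 78*454 ≡ 554 (mod 601).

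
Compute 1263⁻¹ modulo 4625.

Run the extended Euclidean algorithm:
4625 = 3·1263 + 836
1263 = 1·836 + 427
836 = 1·427 + 409
427 = 1·409 + 18
409 = 22·18 + 13
18 = 1·13 + 5
13 = 2·5 + 3
5 = 1·3 + 2
3 = 1·2 + 1
2 = 2·1 + 0
gcd(1263, 4625) = 1, so the inverse exists.
Back-substitute for 1:
1 = 1·3 − 1·2
  = −1·5 + 2·3
  = 2·13 − 5·5
  = −5·18 + 7·13
  = 7·409 − 159·18
  = −159·427 + 166·409
  = 166·836 − 325·427
  = −325·1263 + 491·836
  = 491·4625 − 1798·1263
So 1263⁻¹ ≡ −1798 ≡ 2827 (mod 4625).

2827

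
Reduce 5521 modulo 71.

54

5521 = 77×71 + 54, so 5521 ≡ 54 (mod 71).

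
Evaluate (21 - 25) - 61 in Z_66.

21 - 25 = -4 ≡ 62 (mod 66)
62 - 61 = 1

1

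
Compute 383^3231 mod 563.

284

By square-and-multiply:
383^1 ≡ 383 (mod 563)
383^2 ≡ 383^2 = 146689 ≡ 309 (mod 563)
383^4 ≡ 309^2 = 95481 ≡ 334 (mod 563)
383^8 ≡ 334^2 = 111556 ≡ 82 (mod 563)
383^16 ≡ 82^2 = 6724 ≡ 531 (mod 563)
383^32 ≡ 531^2 = 281961 ≡ 461 (mod 563)
383^64 ≡ 461^2 = 212521 ≡ 270 (mod 563)
383^128 ≡ 270^2 = 72900 ≡ 273 (mod 563)
383^256 ≡ 273^2 = 74529 ≡ 213 (mod 563)
383^512 ≡ 213^2 = 45369 ≡ 329 (mod 563)
383^1024 ≡ 329^2 = 108241 ≡ 145 (mod 563)
383^2048 ≡ 145^2 = 21025 ≡ 194 (mod 563)
383^3231 = 383^2048 * 383^1024 * 383^128 * 383^16 * 383^8 * 383^4 * 383^2 * 383^1 ≡ 194 * 145 * 273 * 531 * 82 * 334 * 309 * 383 (mod 563).
Accumulate the product:
194 * 145 = 28130 ≡ 543
543 * 273 = 148239 ≡ 170
170 * 531 = 90270 ≡ 190
190 * 82 = 15580 ≡ 379
379 * 334 = 126586 ≡ 474
474 * 309 = 146466 ≡ 86
86 * 383 = 32938 ≡ 284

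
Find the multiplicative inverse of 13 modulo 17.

4

17 = 1*13 + 4
13 = 3*4 + 1
4 = 4*1 + 0
gcd(13, 17) = 1, so the inverse exists.
Back-substitute for 1:
1 = 1*13 − 3*4
  = −3*17 + 4*13
So 13⁻¹ ≡ 4 (mod 17).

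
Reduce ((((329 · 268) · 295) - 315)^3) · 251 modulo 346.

329 · 268 = 88172 ≡ 288 (mod 346)
288 · 295 = 84960 ≡ 190 (mod 346)
190 - 315 = -125 ≡ 221 (mod 346)
(221)^3 ≡ 45 (mod 346)
45 · 251 = 11295 ≡ 223 (mod 346)

223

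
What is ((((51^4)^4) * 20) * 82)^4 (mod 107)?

(51)^4 ≡ 19 (mod 107)
(19)^4 ≡ 102 (mod 107)
102 * 20 = 2040 ≡ 7 (mod 107)
7 * 82 = 574 ≡ 39 (mod 107)
(39)^4 ≡ 101 (mod 107)

101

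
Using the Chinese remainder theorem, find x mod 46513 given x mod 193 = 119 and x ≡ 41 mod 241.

193⁻¹ mod 241: 193×5 ≡ 1 (mod 241), so 193⁻¹ ≡ 5.
x = 119 + 193×((41 − 119)×5 mod 241) = 119 + 193×92 = 17875.
Check: 17875 mod 193 = 119, 17875 mod 241 = 41. ✓

17875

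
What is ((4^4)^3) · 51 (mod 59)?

15

(4)^4 ≡ 20 (mod 59)
(20)^3 ≡ 35 (mod 59)
35 · 51 = 1785 ≡ 15 (mod 59)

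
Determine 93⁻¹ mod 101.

63

101 = 1*93 + 8
93 = 11*8 + 5
8 = 1*5 + 3
5 = 1*3 + 2
3 = 1*2 + 1
2 = 2*1 + 0
gcd(93, 101) = 1, so the inverse exists.
Bézout: 1 = 35*101 − 38*93.
So 93⁻¹ ≡ −38 ≡ 63 (mod 101).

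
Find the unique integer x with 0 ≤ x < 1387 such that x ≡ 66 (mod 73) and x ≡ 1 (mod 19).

723

73⁻¹ mod 19: 73*6 ≡ 1 (mod 19), so 73⁻¹ ≡ 6.
x = 66 + 73*((1 − 66)*6 mod 19) = 66 + 73*9 = 723.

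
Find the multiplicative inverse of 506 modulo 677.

677 = 1·506 + 171
506 = 2·171 + 164
171 = 1·164 + 7
164 = 23·7 + 3
7 = 2·3 + 1
3 = 3·1 + 0
gcd(506, 677) = 1, so the inverse exists.
Back-substitute for 1:
1 = 1·7 − 2·3
  = −2·164 + 47·7
  = 47·171 − 49·164
  = −49·506 + 145·171
  = 145·677 − 194·506
So 506⁻¹ ≡ −194 ≡ 483 (mod 677).

483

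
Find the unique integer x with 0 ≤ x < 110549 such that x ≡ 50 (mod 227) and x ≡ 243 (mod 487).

227⁻¹ mod 487: 227×118 ≡ 1 (mod 487), so 227⁻¹ ≡ 118.
x = 50 + 227×((243 − 50)×118 mod 487) = 50 + 227×372 = 84494.

84494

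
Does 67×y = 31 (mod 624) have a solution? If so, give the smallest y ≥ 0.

373

gcd(67, 624) = 1, so a unique solution mod 624 exists.
67⁻¹ ≡ 475 (mod 624).
y ≡ 475×31 ≡ 373 (mod 624).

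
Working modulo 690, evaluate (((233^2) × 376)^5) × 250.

490

(233)^2 ≡ 469 (mod 690)
469 × 376 = 176344 ≡ 394 (mod 690)
(394)^5 ≡ 634 (mod 690)
634 × 250 = 158500 ≡ 490 (mod 690)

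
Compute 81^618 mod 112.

Using repeated squaring:
618 in binary is 1001101010, i.e. 618 = 512 + 64 + 32 + 8 + 2.
81^1 ≡ 81 (mod 112)
81^2 ≡ 81^2 = 6561 ≡ 65 (mod 112)
81^4 ≡ 65^2 = 4225 ≡ 81 (mod 112)
81^8 ≡ 81^2 = 6561 ≡ 65 (mod 112)
81^16 ≡ 65^2 = 4225 ≡ 81 (mod 112)
81^32 ≡ 81^2 = 6561 ≡ 65 (mod 112)
81^64 ≡ 65^2 = 4225 ≡ 81 (mod 112)
81^128 ≡ 81^2 = 6561 ≡ 65 (mod 112)
81^256 ≡ 65^2 = 4225 ≡ 81 (mod 112)
81^512 ≡ 81^2 = 6561 ≡ 65 (mod 112)
81^618 = 81^512 × 81^64 × 81^32 × 81^8 × 81^2 ≡ 65 × 81 × 65 × 65 × 65 (mod 112).
Accumulate the product:
65 × 81 = 5265 ≡ 1
1 × 65 = 65
65 × 65 = 4225 ≡ 81
81 × 65 = 5265 ≡ 1

1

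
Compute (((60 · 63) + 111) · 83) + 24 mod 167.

166

60 · 63 = 3780 ≡ 106 (mod 167)
106 + 111 = 217 ≡ 50 (mod 167)
50 · 83 = 4150 ≡ 142 (mod 167)
142 + 24 = 166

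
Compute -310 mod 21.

-310 = -15×21 + 5, so -310 ≡ 5 (mod 21).

5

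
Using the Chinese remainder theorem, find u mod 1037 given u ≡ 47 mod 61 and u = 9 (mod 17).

61⁻¹ mod 17: 61×12 ≡ 1 (mod 17), so 61⁻¹ ≡ 12.
u = 47 + 61×((9 − 47)×12 mod 17) = 47 + 61×3 = 230.

230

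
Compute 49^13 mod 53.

1

13 in binary is 1101, i.e. 13 = 8 + 4 + 1.
49^1 ≡ 49 (mod 53)
49^2 ≡ 49^2 = 2401 ≡ 16 (mod 53)
49^4 ≡ 16^2 = 256 ≡ 44 (mod 53)
49^8 ≡ 44^2 = 1936 ≡ 28 (mod 53)
49^13 = 49^8 * 49^4 * 49^1 ≡ 28 * 44 * 49 (mod 53).
Accumulate the product:
28 * 44 = 1232 ≡ 13
13 * 49 = 637 ≡ 1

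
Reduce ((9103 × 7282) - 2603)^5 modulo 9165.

2063

9103 × 7282 = 66288046 ≡ 6766 (mod 9165)
6766 - 2603 = 4163
(4163)^5 ≡ 2063 (mod 9165)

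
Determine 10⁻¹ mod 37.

37 = 3·10 + 7
10 = 1·7 + 3
7 = 2·3 + 1
3 = 3·1 + 0
gcd(10, 37) = 1, so the inverse exists.
Back-substitute for 1:
1 = 1·7 − 2·3
  = −2·10 + 3·7
  = 3·37 − 11·10
So 10⁻¹ ≡ −11 ≡ 26 (mod 37).

26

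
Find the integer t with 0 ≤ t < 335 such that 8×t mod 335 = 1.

42

Run the extended Euclidean algorithm:
335 = 41×8 + 7
8 = 1×7 + 1
7 = 7×1 + 0
gcd(8, 335) = 1, so the inverse exists.
Back-substitute for 1:
1 = 1×8 − 1×7
  = −1×335 + 42×8
So 8⁻¹ ≡ 42 (mod 335).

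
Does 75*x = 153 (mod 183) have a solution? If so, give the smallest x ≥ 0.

24

gcd(75, 183) = 3, and 3 | 153, so solutions exist.
Divide through by 3: 25*x = 51 (mod 61).
25⁻¹ ≡ 22 (mod 61).
x ≡ 22*51 ≡ 24 (mod 61).
The smallest non-negative solution is x = 24.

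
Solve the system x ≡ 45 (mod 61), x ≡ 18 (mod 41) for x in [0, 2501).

838

61⁻¹ mod 41: 61*39 ≡ 1 (mod 41), so 61⁻¹ ≡ 39.
x = 45 + 61*((18 − 45)*39 mod 41) = 45 + 61*13 = 838.
Check: 838 mod 61 = 45, 838 mod 41 = 18. ✓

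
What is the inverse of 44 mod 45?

By the extended Euclidean algorithm:
45 = 1·44 + 1
44 = 44·1 + 0
gcd(44, 45) = 1, so the inverse exists.
Back-substitute for 1:
1 = 1·45 − 1·44
So 44⁻¹ ≡ −1 ≡ 44 (mod 45).

44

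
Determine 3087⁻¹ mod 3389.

3288

Run the extended Euclidean algorithm:
3389 = 1×3087 + 302
3087 = 10×302 + 67
302 = 4×67 + 34
67 = 1×34 + 33
34 = 1×33 + 1
33 = 33×1 + 0
gcd(3087, 3389) = 1, so the inverse exists.
Back-substitute for 1:
1 = 1×34 − 1×33
  = −1×67 + 2×34
  = 2×302 − 9×67
  = −9×3087 + 92×302
  = 92×3389 − 101×3087
So 3087⁻¹ ≡ −101 ≡ 3288 (mod 3389).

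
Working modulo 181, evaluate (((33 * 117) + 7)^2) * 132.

33 * 117 = 3861 ≡ 60 (mod 181)
60 + 7 = 67
(67)^2 ≡ 145 (mod 181)
145 * 132 = 19140 ≡ 135 (mod 181)

135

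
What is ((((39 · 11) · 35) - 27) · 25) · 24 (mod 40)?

0

39 · 11 = 429 ≡ 29 (mod 40)
29 · 35 = 1015 ≡ 15 (mod 40)
15 - 27 = -12 ≡ 28 (mod 40)
28 · 25 = 700 ≡ 20 (mod 40)
20 · 24 = 480 ≡ 0 (mod 40)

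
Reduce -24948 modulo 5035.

227

-24948 = -5·5035 + 227, so -24948 ≡ 227 (mod 5035).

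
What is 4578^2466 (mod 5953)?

5784

4578^1 ≡ 4578 (mod 5953)
4578^2 ≡ 4578^2 = 20958084 ≡ 3524 (mod 5953)
4578^4 ≡ 3524^2 = 12418576 ≡ 618 (mod 5953)
4578^8 ≡ 618^2 = 381924 ≡ 932 (mod 5953)
4578^16 ≡ 932^2 = 868624 ≡ 5439 (mod 5953)
4578^32 ≡ 5439^2 = 29582721 ≡ 2264 (mod 5953)
4578^64 ≡ 2264^2 = 5125696 ≡ 163 (mod 5953)
4578^128 ≡ 163^2 = 26569 ≡ 2757 (mod 5953)
4578^256 ≡ 2757^2 = 7601049 ≡ 5021 (mod 5953)
4578^512 ≡ 5021^2 = 25210441 ≡ 5439 (mod 5953)
4578^1024 ≡ 5439^2 = 29582721 ≡ 2264 (mod 5953)
4578^2048 ≡ 2264^2 = 5125696 ≡ 163 (mod 5953)
4578^2466 = 4578^2048 × 4578^256 × 4578^128 × 4578^32 × 4578^2 ≡ 163 × 5021 × 2757 × 2264 × 3524 (mod 5953).
Accumulate the product:
163 × 5021 = 818423 ≡ 2862
2862 × 2757 = 7890534 ≡ 2809
2809 × 2264 = 6359576 ≡ 1772
1772 × 3524 = 6244528 ≡ 5784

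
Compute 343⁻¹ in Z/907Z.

907 = 2×343 + 221
343 = 1×221 + 122
221 = 1×122 + 99
122 = 1×99 + 23
99 = 4×23 + 7
23 = 3×7 + 2
7 = 3×2 + 1
2 = 2×1 + 0
gcd(343, 907) = 1, so the inverse exists.
Bézout: 1 = 149×907 − 394×343.
So 343⁻¹ ≡ −394 ≡ 513 (mod 907).

513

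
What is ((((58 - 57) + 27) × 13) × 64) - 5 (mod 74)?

58 - 57 = 1
1 + 27 = 28
28 × 13 = 364 ≡ 68 (mod 74)
68 × 64 = 4352 ≡ 60 (mod 74)
60 - 5 = 55

55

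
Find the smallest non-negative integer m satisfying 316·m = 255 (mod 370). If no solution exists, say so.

no solution

gcd(316, 370) = 2, and 2 does not divide 255.
So the congruence has no solution.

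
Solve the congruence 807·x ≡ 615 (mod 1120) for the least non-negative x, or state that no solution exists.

gcd(807, 1120) = 1, so a unique solution mod 1120 exists.
807⁻¹ ≡ 823 (mod 1120).
x ≡ 823·615 ≡ 1025 (mod 1120).

1025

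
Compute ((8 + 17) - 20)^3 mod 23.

8 + 17 = 25 ≡ 2 (mod 23)
2 - 20 = -18 ≡ 5 (mod 23)
(5)^3 ≡ 10 (mod 23)

10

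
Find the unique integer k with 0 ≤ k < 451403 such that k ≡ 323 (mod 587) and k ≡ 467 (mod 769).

587⁻¹ mod 769: 587*469 ≡ 1 (mod 769), so 587⁻¹ ≡ 469.
k = 323 + 587*((467 − 323)*469 mod 769) = 323 + 587*633 = 371894.

371894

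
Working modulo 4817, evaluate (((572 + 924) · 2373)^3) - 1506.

4406

572 + 924 = 1496
1496 · 2373 = 3550008 ≡ 4696 (mod 4817)
(4696)^3 ≡ 1095 (mod 4817)
1095 - 1506 = -411 ≡ 4406 (mod 4817)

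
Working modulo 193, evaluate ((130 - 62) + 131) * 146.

104

130 - 62 = 68
68 + 131 = 199 ≡ 6 (mod 193)
6 * 146 = 876 ≡ 104 (mod 193)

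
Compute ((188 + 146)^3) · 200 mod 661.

188 + 146 = 334
(334)^3 ≡ 456 (mod 661)
456 · 200 = 91200 ≡ 643 (mod 661)

643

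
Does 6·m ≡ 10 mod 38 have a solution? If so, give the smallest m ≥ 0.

gcd(6, 38) = 2, and 2 | 10, so solutions exist.
Divide through by 2: 3·m mod 19 = 5.
3⁻¹ ≡ 13 (mod 19).
m ≡ 13·5 ≡ 8 (mod 19).
The smallest non-negative solution is m = 8.

8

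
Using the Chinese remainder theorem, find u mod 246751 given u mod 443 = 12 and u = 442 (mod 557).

2670

443⁻¹ mod 557: 443×171 ≡ 1 (mod 557), so 443⁻¹ ≡ 171.
u = 12 + 443×((442 − 12)×171 mod 557) = 12 + 443×6 = 2670.
Check: 2670 mod 443 = 12, 2670 mod 557 = 442. ✓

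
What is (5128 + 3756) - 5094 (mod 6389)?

5128 + 3756 = 8884 ≡ 2495 (mod 6389)
2495 - 5094 = -2599 ≡ 3790 (mod 6389)

3790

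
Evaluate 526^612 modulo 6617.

612 in binary is 1001100100, i.e. 612 = 512 + 64 + 32 + 4.
526^1 ≡ 526 (mod 6617)
526^2 ≡ 526^2 = 276676 ≡ 5379 (mod 6617)
526^4 ≡ 5379^2 = 28933641 ≡ 4117 (mod 6617)
526^8 ≡ 4117^2 = 16949689 ≡ 3552 (mod 6617)
526^16 ≡ 3552^2 = 12616704 ≡ 4702 (mod 6617)
526^32 ≡ 4702^2 = 22108804 ≡ 1407 (mod 6617)
526^64 ≡ 1407^2 = 1979649 ≡ 1166 (mod 6617)
526^128 ≡ 1166^2 = 1359556 ≡ 3071 (mod 6617)
526^256 ≡ 3071^2 = 9431041 ≡ 1816 (mod 6617)
526^512 ≡ 1816^2 = 3297856 ≡ 2590 (mod 6617)
526^612 = 526^512 × 526^64 × 526^32 × 526^4 ≡ 2590 × 1166 × 1407 × 4117 (mod 6617).
Accumulate the product:
2590 × 1166 = 3019940 ≡ 2588
2588 × 1407 = 3641316 ≡ 1966
1966 × 4117 = 8094022 ≡ 1431

1431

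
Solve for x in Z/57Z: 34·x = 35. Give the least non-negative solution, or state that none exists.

53

gcd(34, 57) = 1, so a unique solution mod 57 exists.
34⁻¹ ≡ 52 (mod 57).
x ≡ 52·35 ≡ 53 (mod 57).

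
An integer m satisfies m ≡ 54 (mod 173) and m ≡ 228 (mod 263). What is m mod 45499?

173⁻¹ mod 263: 173×225 ≡ 1 (mod 263), so 173⁻¹ ≡ 225.
m = 54 + 173×((228 − 54)×225 mod 263) = 54 + 173×226 = 39152.
Check: 39152 mod 173 = 54, 39152 mod 263 = 228. ✓

39152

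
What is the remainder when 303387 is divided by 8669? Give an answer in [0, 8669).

303387 = 34*8669 + 8641, so 303387 ≡ 8641 (mod 8669).

8641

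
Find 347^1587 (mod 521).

48

By square-and-multiply:
1587 in binary is 11000110011, i.e. 1587 = 1024 + 512 + 32 + 16 + 2 + 1.
347^1 ≡ 347 (mod 521)
347^2 ≡ 347^2 = 120409 ≡ 58 (mod 521)
347^4 ≡ 58^2 = 3364 ≡ 238 (mod 521)
347^8 ≡ 238^2 = 56644 ≡ 376 (mod 521)
347^16 ≡ 376^2 = 141376 ≡ 185 (mod 521)
347^32 ≡ 185^2 = 34225 ≡ 360 (mod 521)
347^64 ≡ 360^2 = 129600 ≡ 392 (mod 521)
347^128 ≡ 392^2 = 153664 ≡ 490 (mod 521)
347^256 ≡ 490^2 = 240100 ≡ 440 (mod 521)
347^512 ≡ 440^2 = 193600 ≡ 309 (mod 521)
347^1024 ≡ 309^2 = 95481 ≡ 138 (mod 521)
347^1587 = 347^1024 × 347^512 × 347^32 × 347^16 × 347^2 × 347^1 ≡ 138 × 309 × 360 × 185 × 58 × 347 (mod 521).
Accumulate the product:
138 × 309 = 42642 ≡ 441
441 × 360 = 158760 ≡ 376
376 × 185 = 69560 ≡ 267
267 × 58 = 15486 ≡ 377
377 × 347 = 130819 ≡ 48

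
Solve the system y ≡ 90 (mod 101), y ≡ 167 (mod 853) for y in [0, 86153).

101⁻¹ mod 853: 101·777 ≡ 1 (mod 853), so 101⁻¹ ≡ 777.
y = 90 + 101·((167 − 90)·777 mod 853) = 90 + 101·119 = 12109.
Check: 12109 mod 101 = 90, 12109 mod 853 = 167. ✓

12109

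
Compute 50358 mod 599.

42

50358 = 84*599 + 42, so 50358 ≡ 42 (mod 599).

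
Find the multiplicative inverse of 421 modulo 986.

89

Apply the Euclidean algorithm and back-substitute:
986 = 2*421 + 144
421 = 2*144 + 133
144 = 1*133 + 11
133 = 12*11 + 1
11 = 11*1 + 0
gcd(421, 986) = 1, so the inverse exists.
Bézout: 1 = −38*986 + 89*421.
So 421⁻¹ ≡ 89 (mod 986).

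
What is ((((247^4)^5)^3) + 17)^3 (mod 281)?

(247)^4 ≡ 181 (mod 281)
(181)^5 ≡ 109 (mod 281)
(109)^3 ≡ 181 (mod 281)
181 + 17 = 198
(198)^3 ≡ 48 (mod 281)

48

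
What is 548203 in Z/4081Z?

1349

548203 = 134*4081 + 1349, so 548203 ≡ 1349 (mod 4081).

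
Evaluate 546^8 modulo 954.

360

546^1 ≡ 546 (mod 954)
546^2 ≡ 546^2 = 298116 ≡ 468 (mod 954)
546^4 ≡ 468^2 = 219024 ≡ 558 (mod 954)
546^8 ≡ 558^2 = 311364 ≡ 360 (mod 954)
So 546^8 ≡ 360 (mod 954).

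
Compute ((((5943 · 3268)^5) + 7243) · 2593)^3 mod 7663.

5943 · 3268 = 19421724 ≡ 3682 (mod 7663)
(3682)^5 ≡ 528 (mod 7663)
528 + 7243 = 7771 ≡ 108 (mod 7663)
108 · 2593 = 280044 ≡ 4176 (mod 7663)
(4176)^3 ≡ 4199 (mod 7663)

4199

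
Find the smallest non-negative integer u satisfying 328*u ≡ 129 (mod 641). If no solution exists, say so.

gcd(328, 641) = 1, so a unique solution mod 641 exists.
328⁻¹ ≡ 342 (mod 641).
u ≡ 342*129 ≡ 530 (mod 641).

530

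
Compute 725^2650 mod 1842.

By square-and-multiply:
725^1 ≡ 725 (mod 1842)
725^2 ≡ 725^2 = 525625 ≡ 655 (mod 1842)
725^4 ≡ 655^2 = 429025 ≡ 1681 (mod 1842)
725^8 ≡ 1681^2 = 2825761 ≡ 133 (mod 1842)
725^16 ≡ 133^2 = 17689 ≡ 1111 (mod 1842)
725^32 ≡ 1111^2 = 1234321 ≡ 181 (mod 1842)
725^64 ≡ 181^2 = 32761 ≡ 1447 (mod 1842)
725^128 ≡ 1447^2 = 2093809 ≡ 1297 (mod 1842)
725^256 ≡ 1297^2 = 1682209 ≡ 463 (mod 1842)
725^512 ≡ 463^2 = 214369 ≡ 697 (mod 1842)
725^1024 ≡ 697^2 = 485809 ≡ 1363 (mod 1842)
725^2048 ≡ 1363^2 = 1857769 ≡ 1033 (mod 1842)
725^2650 = 725^2048 · 725^512 · 725^64 · 725^16 · 725^8 · 725^2 ≡ 1033 · 697 · 1447 · 1111 · 133 · 655 (mod 1842).
Accumulate the product:
1033 · 697 = 720001 ≡ 1621
1621 · 1447 = 2345587 ≡ 721
721 · 1111 = 801031 ≡ 1603
1603 · 133 = 213199 ≡ 1369
1369 · 655 = 896695 ≡ 1483

1483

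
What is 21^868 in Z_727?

Using repeated squaring:
868 in binary is 1101100100, i.e. 868 = 512 + 256 + 64 + 32 + 4.
21^1 ≡ 21 (mod 727)
21^2 ≡ 21^2 = 441 (mod 727)
21^4 ≡ 441^2 = 194481 ≡ 372 (mod 727)
21^8 ≡ 372^2 = 138384 ≡ 254 (mod 727)
21^16 ≡ 254^2 = 64516 ≡ 540 (mod 727)
21^32 ≡ 540^2 = 291600 ≡ 73 (mod 727)
21^64 ≡ 73^2 = 5329 ≡ 240 (mod 727)
21^128 ≡ 240^2 = 57600 ≡ 167 (mod 727)
21^256 ≡ 167^2 = 27889 ≡ 263 (mod 727)
21^512 ≡ 263^2 = 69169 ≡ 104 (mod 727)
21^868 = 21^512 × 21^256 × 21^64 × 21^32 × 21^4 ≡ 104 × 263 × 240 × 73 × 372 (mod 727).
Accumulate the product:
104 × 263 = 27352 ≡ 453
453 × 240 = 108720 ≡ 397
397 × 73 = 28981 ≡ 628
628 × 372 = 233616 ≡ 249

249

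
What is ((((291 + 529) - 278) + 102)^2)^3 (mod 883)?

291 + 529 = 820
820 - 278 = 542
542 + 102 = 644
(644)^2 ≡ 609 (mod 883)
(609)^3 ≡ 427 (mod 883)

427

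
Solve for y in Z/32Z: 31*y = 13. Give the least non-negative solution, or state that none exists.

gcd(31, 32) = 1, so a unique solution mod 32 exists.
31⁻¹ ≡ 31 (mod 32).
y ≡ 31*13 ≡ 19 (mod 32).

19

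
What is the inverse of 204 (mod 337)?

38

337 = 1*204 + 133
204 = 1*133 + 71
133 = 1*71 + 62
71 = 1*62 + 9
62 = 6*9 + 8
9 = 1*8 + 1
8 = 8*1 + 0
gcd(204, 337) = 1, so the inverse exists.
Bézout: 1 = −23*337 + 38*204.
So 204⁻¹ ≡ 38 (mod 337).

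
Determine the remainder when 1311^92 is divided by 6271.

3379

Using repeated squaring:
92 in binary is 1011100, i.e. 92 = 64 + 16 + 8 + 4.
1311^1 ≡ 1311 (mod 6271)
1311^2 ≡ 1311^2 = 1718721 ≡ 467 (mod 6271)
1311^4 ≡ 467^2 = 218089 ≡ 4875 (mod 6271)
1311^8 ≡ 4875^2 = 23765625 ≡ 4806 (mod 6271)
1311^16 ≡ 4806^2 = 23097636 ≡ 1543 (mod 6271)
1311^32 ≡ 1543^2 = 2380849 ≡ 4140 (mod 6271)
1311^64 ≡ 4140^2 = 17139600 ≡ 957 (mod 6271)
1311^92 = 1311^64 * 1311^16 * 1311^8 * 1311^4 ≡ 957 * 1543 * 4806 * 4875 (mod 6271).
Accumulate the product:
957 * 1543 = 1476651 ≡ 2966
2966 * 4806 = 14254596 ≡ 613
613 * 4875 = 2988375 ≡ 3379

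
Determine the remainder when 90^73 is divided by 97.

By square-and-multiply:
73 in binary is 1001001, i.e. 73 = 64 + 8 + 1.
90^1 ≡ 90 (mod 97)
90^2 ≡ 90^2 = 8100 ≡ 49 (mod 97)
90^4 ≡ 49^2 = 2401 ≡ 73 (mod 97)
90^8 ≡ 73^2 = 5329 ≡ 91 (mod 97)
90^16 ≡ 91^2 = 8281 ≡ 36 (mod 97)
90^32 ≡ 36^2 = 1296 ≡ 35 (mod 97)
90^64 ≡ 35^2 = 1225 ≡ 61 (mod 97)
90^73 = 90^64 · 90^8 · 90^1 ≡ 61 · 91 · 90 (mod 97).
Accumulate the product:
61 · 91 = 5551 ≡ 22
22 · 90 = 1980 ≡ 40

40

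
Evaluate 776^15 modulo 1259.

1014

By square-and-multiply:
15 in binary is 1111, i.e. 15 = 8 + 4 + 2 + 1.
776^1 ≡ 776 (mod 1259)
776^2 ≡ 776^2 = 602176 ≡ 374 (mod 1259)
776^4 ≡ 374^2 = 139876 ≡ 127 (mod 1259)
776^8 ≡ 127^2 = 16129 ≡ 1021 (mod 1259)
776^15 = 776^8 · 776^4 · 776^2 · 776^1 ≡ 1021 · 127 · 374 · 776 (mod 1259).
Accumulate the product:
1021 · 127 = 129667 ≡ 1249
1249 · 374 = 467126 ≡ 37
37 · 776 = 28712 ≡ 1014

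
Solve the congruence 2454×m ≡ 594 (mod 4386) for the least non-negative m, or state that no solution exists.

gcd(2454, 4386) = 6, and 6 | 594, so solutions exist.
Divide through by 6: 409×m ≡ 99 mod 731.
409⁻¹ ≡ 647 (mod 731).
m ≡ 647×99 ≡ 456 (mod 731).
The smallest non-negative solution is m = 456.

456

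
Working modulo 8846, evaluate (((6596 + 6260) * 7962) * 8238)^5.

6596 + 6260 = 12856 ≡ 4010 (mod 8846)
4010 * 7962 = 31927620 ≡ 2406 (mod 8846)
2406 * 8238 = 19820628 ≡ 5588 (mod 8846)
(5588)^5 ≡ 2574 (mod 8846)

2574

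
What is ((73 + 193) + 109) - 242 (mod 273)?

73 + 193 = 266
266 + 109 = 375 ≡ 102 (mod 273)
102 - 242 = -140 ≡ 133 (mod 273)

133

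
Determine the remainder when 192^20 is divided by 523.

289

20 in binary is 10100, i.e. 20 = 16 + 4.
192^1 ≡ 192 (mod 523)
192^2 ≡ 192^2 = 36864 ≡ 254 (mod 523)
192^4 ≡ 254^2 = 64516 ≡ 187 (mod 523)
192^8 ≡ 187^2 = 34969 ≡ 451 (mod 523)
192^16 ≡ 451^2 = 203401 ≡ 477 (mod 523)
192^20 = 192^16 × 192^4 ≡ 477 × 187 (mod 523).
477 × 187 = 89199 ≡ 289 (mod 523).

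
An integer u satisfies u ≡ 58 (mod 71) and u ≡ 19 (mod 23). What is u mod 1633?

71⁻¹ mod 23: 71·12 ≡ 1 (mod 23), so 71⁻¹ ≡ 12.
u = 58 + 71·((19 − 58)·12 mod 23) = 58 + 71·15 = 1123.

1123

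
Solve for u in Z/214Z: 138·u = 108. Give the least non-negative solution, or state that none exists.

gcd(138, 214) = 2, and 2 | 108, so solutions exist.
Divide through by 2: 69·u mod 107 = 54.
69⁻¹ ≡ 76 (mod 107).
u ≡ 76·54 ≡ 38 (mod 107).
The smallest non-negative solution is u = 38.

38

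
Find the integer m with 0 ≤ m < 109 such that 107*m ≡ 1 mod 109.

By the extended Euclidean algorithm:
109 = 1*107 + 2
107 = 53*2 + 1
2 = 2*1 + 0
gcd(107, 109) = 1, so the inverse exists.
Bézout: 1 = −53*109 + 54*107.
So 107⁻¹ ≡ 54 (mod 109).

54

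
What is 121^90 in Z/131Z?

99

121^1 ≡ 121 (mod 131)
121^2 ≡ 121^2 = 14641 ≡ 100 (mod 131)
121^4 ≡ 100^2 = 10000 ≡ 44 (mod 131)
121^8 ≡ 44^2 = 1936 ≡ 102 (mod 131)
121^16 ≡ 102^2 = 10404 ≡ 55 (mod 131)
121^32 ≡ 55^2 = 3025 ≡ 12 (mod 131)
121^64 ≡ 12^2 = 144 ≡ 13 (mod 131)
121^90 = 121^64 · 121^16 · 121^8 · 121^2 ≡ 13 · 55 · 102 · 100 (mod 131).
Accumulate the product:
13 · 55 = 715 ≡ 60
60 · 102 = 6120 ≡ 94
94 · 100 = 9400 ≡ 99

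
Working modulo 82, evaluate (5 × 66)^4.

5 × 66 = 330 ≡ 2 (mod 82)
(2)^4 ≡ 16 (mod 82)

16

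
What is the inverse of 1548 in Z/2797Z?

2058

2797 = 1×1548 + 1249
1548 = 1×1249 + 299
1249 = 4×299 + 53
299 = 5×53 + 34
53 = 1×34 + 19
34 = 1×19 + 15
19 = 1×15 + 4
15 = 3×4 + 3
4 = 1×3 + 1
3 = 3×1 + 0
gcd(1548, 2797) = 1, so the inverse exists.
Bézout: 1 = 409×2797 − 739×1548.
So 1548⁻¹ ≡ −739 ≡ 2058 (mod 2797).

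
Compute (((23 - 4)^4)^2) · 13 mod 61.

12

23 - 4 = 19
(19)^4 ≡ 25 (mod 61)
(25)^2 ≡ 15 (mod 61)
15 · 13 = 195 ≡ 12 (mod 61)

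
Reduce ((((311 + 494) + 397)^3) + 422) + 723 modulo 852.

311 + 494 = 805
805 + 397 = 1202 ≡ 350 (mod 852)
(350)^3 ≡ 656 (mod 852)
656 + 422 = 1078 ≡ 226 (mod 852)
226 + 723 = 949 ≡ 97 (mod 852)

97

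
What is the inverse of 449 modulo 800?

By the extended Euclidean algorithm:
800 = 1×449 + 351
449 = 1×351 + 98
351 = 3×98 + 57
98 = 1×57 + 41
57 = 1×41 + 16
41 = 2×16 + 9
16 = 1×9 + 7
9 = 1×7 + 2
7 = 3×2 + 1
2 = 2×1 + 0
gcd(449, 800) = 1, so the inverse exists.
Back-substitute for 1:
1 = 1×7 − 3×2
  = −3×9 + 4×7
  = 4×16 − 7×9
  = −7×41 + 18×16
  = 18×57 − 25×41
  = −25×98 + 43×57
  = 43×351 − 154×98
  = −154×449 + 197×351
  = 197×800 − 351×449
So 449⁻¹ ≡ −351 ≡ 449 (mod 800).

449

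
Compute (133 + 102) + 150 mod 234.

133 + 102 = 235 ≡ 1 (mod 234)
1 + 150 = 151

151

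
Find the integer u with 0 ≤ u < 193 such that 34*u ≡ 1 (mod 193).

193 = 5*34 + 23
34 = 1*23 + 11
23 = 2*11 + 1
11 = 11*1 + 0
gcd(34, 193) = 1, so the inverse exists.
Back-substitute for 1:
1 = 1*23 − 2*11
  = −2*34 + 3*23
  = 3*193 − 17*34
So 34⁻¹ ≡ −17 ≡ 176 (mod 193).

176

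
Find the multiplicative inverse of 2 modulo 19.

Run the extended Euclidean algorithm:
19 = 9·2 + 1
2 = 2·1 + 0
gcd(2, 19) = 1, so the inverse exists.
Bézout: 1 = 1·19 − 9·2.
So 2⁻¹ ≡ −9 ≡ 10 (mod 19).

10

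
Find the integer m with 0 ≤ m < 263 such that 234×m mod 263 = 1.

Apply the Euclidean algorithm and back-substitute:
263 = 1·234 + 29
234 = 8·29 + 2
29 = 14·2 + 1
2 = 2·1 + 0
gcd(234, 263) = 1, so the inverse exists.
Bézout: 1 = 113·263 − 127·234.
So 234⁻¹ ≡ −127 ≡ 136 (mod 263).

136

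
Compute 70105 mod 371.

70105 = 188*371 + 357, so 70105 ≡ 357 (mod 371).

357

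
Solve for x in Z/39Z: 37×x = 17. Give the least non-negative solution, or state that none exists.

11

gcd(37, 39) = 1, so a unique solution mod 39 exists.
37⁻¹ ≡ 19 (mod 39).
x ≡ 19×17 ≡ 11 (mod 39).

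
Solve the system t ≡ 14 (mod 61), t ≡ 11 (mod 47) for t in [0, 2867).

61⁻¹ mod 47: 61×37 ≡ 1 (mod 47), so 61⁻¹ ≡ 37.
t = 14 + 61×((11 − 14)×37 mod 47) = 14 + 61×30 = 1844.

1844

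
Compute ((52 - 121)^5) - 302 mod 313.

52 - 121 = -69 ≡ 244 (mod 313)
(244)^5 ≡ 229 (mod 313)
229 - 302 = -73 ≡ 240 (mod 313)

240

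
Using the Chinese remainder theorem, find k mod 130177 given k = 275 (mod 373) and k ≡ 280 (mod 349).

38321

373⁻¹ mod 349: 373·160 ≡ 1 (mod 349), so 373⁻¹ ≡ 160.
k = 275 + 373·((280 − 275)·160 mod 349) = 275 + 373·102 = 38321.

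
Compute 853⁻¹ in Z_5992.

3709

Apply the Euclidean algorithm and back-substitute:
5992 = 7*853 + 21
853 = 40*21 + 13
21 = 1*13 + 8
13 = 1*8 + 5
8 = 1*5 + 3
5 = 1*3 + 2
3 = 1*2 + 1
2 = 2*1 + 0
gcd(853, 5992) = 1, so the inverse exists.
Back-substitute for 1:
1 = 1*3 − 1*2
  = −1*5 + 2*3
  = 2*8 − 3*5
  = −3*13 + 5*8
  = 5*21 − 8*13
  = −8*853 + 325*21
  = 325*5992 − 2283*853
So 853⁻¹ ≡ −2283 ≡ 3709 (mod 5992).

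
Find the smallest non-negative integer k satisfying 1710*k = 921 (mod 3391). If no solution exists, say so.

2636

gcd(1710, 3391) = 1, so a unique solution mod 3391 exists.
1710⁻¹ ≡ 117 (mod 3391).
k ≡ 117*921 ≡ 2636 (mod 3391).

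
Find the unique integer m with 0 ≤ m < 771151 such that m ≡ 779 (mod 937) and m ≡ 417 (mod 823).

620136

937⁻¹ mod 823: 937×296 ≡ 1 (mod 823), so 937⁻¹ ≡ 296.
m = 779 + 937×((417 − 779)×296 mod 823) = 779 + 937×661 = 620136.
Check: 620136 mod 937 = 779, 620136 mod 823 = 417. ✓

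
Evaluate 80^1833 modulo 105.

20

1833 in binary is 11100101001, i.e. 1833 = 1024 + 512 + 256 + 32 + 8 + 1.
80^1 ≡ 80 (mod 105)
80^2 ≡ 80^2 = 6400 ≡ 100 (mod 105)
80^4 ≡ 100^2 = 10000 ≡ 25 (mod 105)
80^8 ≡ 25^2 = 625 ≡ 100 (mod 105)
80^16 ≡ 100^2 = 10000 ≡ 25 (mod 105)
80^32 ≡ 25^2 = 625 ≡ 100 (mod 105)
80^64 ≡ 100^2 = 10000 ≡ 25 (mod 105)
80^128 ≡ 25^2 = 625 ≡ 100 (mod 105)
80^256 ≡ 100^2 = 10000 ≡ 25 (mod 105)
80^512 ≡ 25^2 = 625 ≡ 100 (mod 105)
80^1024 ≡ 100^2 = 10000 ≡ 25 (mod 105)
80^1833 = 80^1024 × 80^512 × 80^256 × 80^32 × 80^8 × 80^1 ≡ 25 × 100 × 25 × 100 × 100 × 80 (mod 105).
Accumulate the product:
25 × 100 = 2500 ≡ 85
85 × 25 = 2125 ≡ 25
25 × 100 = 2500 ≡ 85
85 × 100 = 8500 ≡ 100
100 × 80 = 8000 ≡ 20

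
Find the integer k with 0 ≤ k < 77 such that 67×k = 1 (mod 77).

23

Run the extended Euclidean algorithm:
77 = 1×67 + 10
67 = 6×10 + 7
10 = 1×7 + 3
7 = 2×3 + 1
3 = 3×1 + 0
gcd(67, 77) = 1, so the inverse exists.
Bézout: 1 = −20×77 + 23×67.
So 67⁻¹ ≡ 23 (mod 77).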